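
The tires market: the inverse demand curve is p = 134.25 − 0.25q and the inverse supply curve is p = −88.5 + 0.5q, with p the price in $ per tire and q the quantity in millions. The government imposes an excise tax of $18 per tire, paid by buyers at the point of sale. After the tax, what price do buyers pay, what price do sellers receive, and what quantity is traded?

Buyers pay $66; sellers receive $48; quantity = 273.

Rewrite in direct form: qd = 537 − 4p and qs = 2p + 177.
Before the tax: set 537 − 4p = 2p + 177 → p* = $60, q* = 297.
With the tax collected from buyers, demand (in seller-price terms) shifts: qd = 537 − 4(p + 18).
Solving gives q = 273 with buyers paying $66 and sellers receiving $48 (the $18 wedge).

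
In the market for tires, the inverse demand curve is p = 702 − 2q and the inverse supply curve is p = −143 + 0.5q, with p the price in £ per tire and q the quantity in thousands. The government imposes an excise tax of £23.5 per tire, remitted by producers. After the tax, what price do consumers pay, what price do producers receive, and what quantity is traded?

Rewrite in direct form: qd = 351 − 0.5p and qs = 2p + 286.
Before the tax: set 351 − 0.5p = 2p + 286 → p* = £26, q* = 338.
With the tax collected from producers, supply shifts: qs = 2(p − 23.5) + 286.
Solving gives q = 328.6 with consumers paying £44.8 and producers receiving £21.3 (the £23.5 wedge).

Consumers pay £44.8; producers receive £21.3; quantity = 328.6.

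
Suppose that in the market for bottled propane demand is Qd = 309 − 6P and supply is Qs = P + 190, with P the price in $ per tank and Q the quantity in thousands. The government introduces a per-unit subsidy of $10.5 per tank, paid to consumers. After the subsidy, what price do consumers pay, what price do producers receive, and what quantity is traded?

Consumers pay $15.5; producers receive $26; quantity = 216.

Before the subsidy: set 309 − 6P = P + 190 → P* = $17, Q* = 207.
With a per-unit subsidy paid to consumers, each effectively pays P − 10.5, so demand becomes Qd = 309 − 6(P − 10.5).
New equilibrium: consumers pay $15.5, producers receive $26, Q = 216. (Wedge: Pb − Ps = −10.5.)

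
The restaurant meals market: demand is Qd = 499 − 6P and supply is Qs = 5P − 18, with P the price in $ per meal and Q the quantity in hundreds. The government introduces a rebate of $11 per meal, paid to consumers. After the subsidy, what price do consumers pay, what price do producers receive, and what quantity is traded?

Before the subsidy: set 499 − 6P = 5P − 18 → P* = $47, Q* = 217.
With a per-unit subsidy paid to consumers, each effectively pays P − 11, so demand becomes Qd = 499 − 6(P − 11).
Solving gives Q = 247 with consumers paying $42 and producers receiving $53 (the $11 wedge).

Consumers pay $42; producers receive $53; quantity = 247.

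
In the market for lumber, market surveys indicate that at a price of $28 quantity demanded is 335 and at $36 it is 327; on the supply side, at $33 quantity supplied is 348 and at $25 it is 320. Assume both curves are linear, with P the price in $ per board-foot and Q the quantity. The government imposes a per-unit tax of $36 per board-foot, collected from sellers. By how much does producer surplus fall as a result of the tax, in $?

Demand slope: (327 − 335)/(36 − 28) = -1, so Qd = 363 − P.
Supply slope: (320 − 348)/(25 − 33) = 3.5, so Qs = 3.5P + 232.5.
Before the tax: set 363 − P = 3.5P + 232.5 → P* = $29, Q* = 334.
With the tax collected from sellers, supply shifts: Qs = 3.5(P − 36) + 232.5.
New equilibrium: consumers pay $57, sellers receive $21, Q = 306. (Wedge: Pb − Ps = 36.)
ΔPS is the trapezoid between Q = 306 and Q = 334 of height $8: ½ · (334 + 306) · 8 = $2560.

Producer surplus falls by $2560.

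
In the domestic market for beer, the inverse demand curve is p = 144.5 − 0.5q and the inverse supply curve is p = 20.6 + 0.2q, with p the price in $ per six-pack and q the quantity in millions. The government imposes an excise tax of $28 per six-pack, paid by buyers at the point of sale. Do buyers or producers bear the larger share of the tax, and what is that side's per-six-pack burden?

Buyers bear the larger share: $20 per six-pack.

Inverting to q(p) form: qd = 289 − 2p; qs = 5p − 103.
Before the tax: set 289 − 2p = 5p − 103 → p* = $56, q* = 177.
With the tax collected from buyers, demand (in seller-price terms) shifts: qd = 289 − 2(p + 28).
New equilibrium: buyers pay $76, producers receive $48, q = 137. (Wedge: pb − ps = 28.)
Per-six-pack burden: buyers $20, producers $8.
Buyers take the larger share because demand is less price-elastic here (demand slope 2 vs supply slope 5).
The less price-elastic side of the market bears the larger share of a per-unit tax.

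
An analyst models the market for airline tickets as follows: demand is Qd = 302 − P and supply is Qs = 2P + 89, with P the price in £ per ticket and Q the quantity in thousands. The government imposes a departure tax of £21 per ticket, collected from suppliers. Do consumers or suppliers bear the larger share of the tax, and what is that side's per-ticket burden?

Consumers bear the larger share: £14 per ticket.

Without the tax, 302 − P = 2P + 89 gives 3P = 213, so P* = £71 and Q* = 231.
With the tax collected from suppliers, supply shifts: Qs = 2(P − 21) + 89.
Solving gives Q = 217 with consumers paying £85 and suppliers receiving £64 (the £21 wedge).
Per-ticket burden: consumers £14, suppliers £7.
Consumers take the larger share because demand is less price-elastic here (demand slope 1 vs supply slope 2).
The less price-elastic side of the market bears the larger share of a per-unit tax.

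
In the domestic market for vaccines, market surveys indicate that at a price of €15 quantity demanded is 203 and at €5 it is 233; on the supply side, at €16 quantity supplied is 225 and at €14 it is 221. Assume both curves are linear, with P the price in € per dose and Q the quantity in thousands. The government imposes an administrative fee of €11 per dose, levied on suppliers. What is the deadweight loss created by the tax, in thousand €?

Demand slope: (233 − 203)/(5 − 15) = -3, so Qd = 248 − 3P.
Supply slope: (221 − 225)/(14 − 16) = 2, so Qs = 2P + 193.
Without the tax, 248 − 3P = 2P + 193 gives 5P = 55, so P* = €11 and Q* = 215.
With the tax collected from suppliers, supply shifts: Qs = 2(P − 11) + 193.
Solving gives Q = 201.8 with consumers paying €15.4 and suppliers receiving €4.4 (the €11 wedge).
Quantity falls by |ΔQ| = |215 − 201.8| = 13.2.
DWL = ½ · t · |ΔQ| = ½ · 11 · 13.2 = €72.6.

Deadweight loss = €72.6 thousand.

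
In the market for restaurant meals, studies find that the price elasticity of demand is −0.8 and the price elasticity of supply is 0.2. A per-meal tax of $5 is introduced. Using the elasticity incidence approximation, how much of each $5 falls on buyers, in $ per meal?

Buyers bear ≈ $1 per meal.

Incidence ratio: buyers' share ≈ εs / (εs + |εd|) = 0.2 / (0.2 + 0.8) = 0.2.
So buyers bear ≈ 0.2 × $5 = $1; sellers bear $4.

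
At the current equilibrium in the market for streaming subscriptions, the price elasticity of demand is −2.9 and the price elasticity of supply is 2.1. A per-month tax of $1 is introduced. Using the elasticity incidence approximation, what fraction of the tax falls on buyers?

Buyers' share ≈ 0.42.

Incidence ratio: buyers' share ≈ εs / (εs + |εd|) = 2.1 / (2.1 + 2.9) = 0.42.
Supply is the less elastic side, so buyers bear the smaller share.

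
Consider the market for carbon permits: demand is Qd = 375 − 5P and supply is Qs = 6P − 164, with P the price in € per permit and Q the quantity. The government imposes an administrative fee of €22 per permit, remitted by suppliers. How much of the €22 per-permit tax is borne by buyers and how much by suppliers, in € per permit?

Buyers bear €12 per permit; suppliers bear €10 per permit.

Before the tax: set 375 − 5P = 6P − 164 → P* = €49, Q* = 130.
With the tax collected from suppliers, supply shifts: Qs = 6(P − 22) − 164.
Solving gives Q = 70 with buyers paying €61 and suppliers receiving €39 (the €22 wedge).
Burden on buyers: €12; on suppliers: €10. (They sum to €22.)
The less price-elastic side of the market bears the larger share of a per-unit tax.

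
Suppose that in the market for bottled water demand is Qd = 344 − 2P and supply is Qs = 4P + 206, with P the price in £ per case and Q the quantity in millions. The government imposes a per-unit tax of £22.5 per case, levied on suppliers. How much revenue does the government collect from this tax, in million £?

Without the tax, 344 − 2P = 4P + 206 gives 6P = 138, so P* = £23 and Q* = 298.
With the tax collected from suppliers, supply shifts: Qs = 4(P − 22.5) + 206.
Solving gives Q = 268 with consumers paying £38 and suppliers receiving £15.5 (the £22.5 wedge).
Revenue = t · Q = 22.5 · 268 = £6030.

Tax revenue = £6030 million.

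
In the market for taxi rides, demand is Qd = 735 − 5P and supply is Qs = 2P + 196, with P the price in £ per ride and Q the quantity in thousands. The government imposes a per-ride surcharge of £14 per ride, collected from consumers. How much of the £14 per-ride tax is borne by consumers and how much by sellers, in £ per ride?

Consumers bear £4 per ride; sellers bear £10 per ride.

Before the tax: set 735 − 5P = 2P + 196 → P* = £77, Q* = 350.
With the tax collected from consumers, demand (in seller-price terms) shifts: Qd = 735 − 5(P + 14).
Solving gives Q = 330 with consumers paying £81 and sellers receiving £67 (the £14 wedge).
Burden on consumers: £4; on sellers: £10. (They sum to £14.)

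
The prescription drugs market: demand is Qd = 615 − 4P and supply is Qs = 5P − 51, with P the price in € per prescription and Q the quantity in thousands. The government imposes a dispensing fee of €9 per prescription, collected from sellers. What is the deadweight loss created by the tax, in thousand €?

Deadweight loss = €90 thousand.

Before the tax: set 615 − 4P = 5P − 51 → P* = €74, Q* = 319.
With the tax collected from sellers, supply shifts: Qs = 5(P − 9) − 51.
New equilibrium: buyers pay €79, sellers receive €70, Q = 299. (Wedge: Pb − Ps = 9.)
Quantity falls by |ΔQ| = |319 − 299| = 20.
DWL = ½ · t · |ΔQ| = ½ · 9 · 20 = €90.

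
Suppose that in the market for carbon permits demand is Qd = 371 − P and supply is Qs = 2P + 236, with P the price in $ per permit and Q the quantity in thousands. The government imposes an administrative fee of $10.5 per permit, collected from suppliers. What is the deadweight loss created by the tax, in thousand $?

Deadweight loss = $36.75 thousand.

Before the tax: set 371 − P = 2P + 236 → P* = $45, Q* = 326.
With the tax collected from suppliers, supply shifts: Qs = 2(P − 10.5) + 236.
New equilibrium: buyers pay $52, suppliers receive $41.5, Q = 319. (Wedge: Pb − Ps = 10.5.)
Quantity falls by |ΔQ| = |326 − 319| = 7.
DWL = ½ · t · |ΔQ| = ½ · 10.5 · 7 = $36.75.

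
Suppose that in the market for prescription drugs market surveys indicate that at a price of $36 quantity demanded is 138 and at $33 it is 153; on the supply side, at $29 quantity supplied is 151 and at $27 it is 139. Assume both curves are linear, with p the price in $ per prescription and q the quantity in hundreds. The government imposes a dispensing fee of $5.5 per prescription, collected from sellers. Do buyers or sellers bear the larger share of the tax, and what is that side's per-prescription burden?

Demand slope: (153 − 138)/(33 − 36) = -5, so qd = 318 − 5p.
Supply slope: (139 − 151)/(27 − 29) = 6, so qs = 6p − 23.
Before the tax: set 318 − 5p = 6p − 23 → p* = $31, q* = 163.
With the tax collected from sellers, supply shifts: qs = 6(p − 5.5) − 23.
Solving gives q = 148 with buyers paying $34 and sellers receiving $28.5 (the $5.5 wedge).
Per-prescription burden: buyers $3, sellers $2.5.
Buyers take the larger share because demand is less price-elastic here (demand slope 5 vs supply slope 6).

Buyers bear the larger share: $3 per prescription.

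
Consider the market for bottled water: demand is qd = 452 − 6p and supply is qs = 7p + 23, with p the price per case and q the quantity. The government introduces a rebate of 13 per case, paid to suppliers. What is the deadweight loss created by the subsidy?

Deadweight loss = 273.

Before the subsidy: set 452 − 6p = 7p + 23 → p* = 33, q* = 254.
With a per-unit subsidy paid to suppliers, each receives p + 13 per unit sold, so supply becomes qs = 7(p + 13) + 23.
Solving gives q = 296 with consumers paying 26 and suppliers receiving 39 (the 13 wedge).
Quantity rises by |ΔQ| = |254 − 296| = 42.
DWL = ½ · t · |ΔQ| = ½ · 13 · 42 = 273.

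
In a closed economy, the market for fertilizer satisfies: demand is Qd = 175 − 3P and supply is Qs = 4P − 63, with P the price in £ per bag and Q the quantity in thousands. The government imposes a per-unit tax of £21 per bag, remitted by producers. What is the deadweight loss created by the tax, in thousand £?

Deadweight loss = £378 thousand.

Without the tax, 175 − 3P = 4P − 63 gives 7P = 238, so P* = £34 and Q* = 73.
With the tax collected from producers, supply shifts: Qs = 4(P − 21) − 63.
New equilibrium: consumers pay £46, producers receive £25, Q = 37. (Wedge: Pb − Ps = 21.)
Quantity falls by |ΔQ| = |73 − 37| = 36.
DWL = ½ · t · |ΔQ| = ½ · 21 · 36 = £378.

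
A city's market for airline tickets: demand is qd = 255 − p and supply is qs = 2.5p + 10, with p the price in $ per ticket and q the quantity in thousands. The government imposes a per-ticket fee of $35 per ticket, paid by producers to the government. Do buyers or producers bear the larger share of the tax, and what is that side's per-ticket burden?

Buyers bear the larger share: $25 per ticket.

Without the tax, 255 − p = 2.5p + 10 gives 3.5p = 245, so p* = $70 and q* = 185.
With the tax collected from producers, supply shifts: qs = 2.5(p − 35) + 10.
New equilibrium: buyers pay $95, producers receive $60, q = 160. (Wedge: pb − ps = 35.)
Per-ticket burden: buyers $25, producers $10.
Buyers take the larger share because demand is less price-elastic here (demand slope 1 vs supply slope 2.5).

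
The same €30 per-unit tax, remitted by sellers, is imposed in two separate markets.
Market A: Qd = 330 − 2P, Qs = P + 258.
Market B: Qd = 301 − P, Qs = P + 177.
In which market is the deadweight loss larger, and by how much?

Market A, by €75.

Market A: pre-tax P* = €24, Q* = 282; post-tax Q = 262; deadweight loss = €300.
Market B: pre-tax P* = €62, Q* = 239; post-tax Q = 224; deadweight loss = €225.
Difference: €300 vs €225 → market A is larger by €75.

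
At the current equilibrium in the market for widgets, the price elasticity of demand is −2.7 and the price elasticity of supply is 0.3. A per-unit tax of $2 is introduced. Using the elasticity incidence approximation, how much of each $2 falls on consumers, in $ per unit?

Consumers bear ≈ $0.2 per unit.

Incidence ratio: consumers' share ≈ εs / (εs + |εd|) = 0.3 / (0.3 + 2.7) = 0.1.
So consumers bear ≈ 0.1 × $2 = $0.2; sellers bear $1.8.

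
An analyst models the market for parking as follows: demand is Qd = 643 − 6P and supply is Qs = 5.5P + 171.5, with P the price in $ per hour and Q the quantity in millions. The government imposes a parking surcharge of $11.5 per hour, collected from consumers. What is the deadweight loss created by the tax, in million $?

Deadweight loss = $189.75 million.

Without the tax, 643 − 6P = 5.5P + 171.5 gives 11.5P = 471.5, so P* = $41 and Q* = 397.
With the tax collected from consumers, demand (in seller-price terms) shifts: Qd = 643 − 6(P + 11.5).
Solving gives Q = 364 with consumers paying $46.5 and sellers receiving $35 (the $11.5 wedge).
Quantity falls by |ΔQ| = |397 − 364| = 33.
DWL = ½ · t · |ΔQ| = ½ · 11.5 · 33 = $189.75.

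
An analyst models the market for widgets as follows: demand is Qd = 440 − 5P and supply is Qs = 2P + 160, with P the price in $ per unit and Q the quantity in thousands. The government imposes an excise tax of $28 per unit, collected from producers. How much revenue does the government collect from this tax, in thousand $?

Tax revenue = $5600 thousand.

Without the tax, 440 − 5P = 2P + 160 gives 7P = 280, so P* = $40 and Q* = 240.
With the tax collected from producers, supply shifts: Qs = 2(P − 28) + 160.
Solving gives Q = 200 with consumers paying $48 and producers receiving $20 (the $28 wedge).
Revenue = t · Q = 28 · 200 = $5600.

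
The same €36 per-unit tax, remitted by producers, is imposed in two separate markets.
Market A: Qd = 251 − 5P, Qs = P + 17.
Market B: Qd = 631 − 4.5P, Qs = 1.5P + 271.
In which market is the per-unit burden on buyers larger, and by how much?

Market A: pre-tax P* = €39, Q* = 56; post-tax Q = 26; per-unit burden on buyers = €6.
Market B: pre-tax P* = €60, Q* = 361; post-tax Q = 320.5; per-unit burden on buyers = €9.
Difference: €6 vs €9 → market B is larger by €3.

Market B, by €3.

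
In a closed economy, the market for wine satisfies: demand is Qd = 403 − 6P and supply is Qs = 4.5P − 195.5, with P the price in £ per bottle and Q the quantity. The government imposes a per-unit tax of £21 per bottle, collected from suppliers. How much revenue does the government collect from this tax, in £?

Before the tax: set 403 − 6P = 4.5P − 195.5 → P* = £57, Q* = 61.
With the tax collected from suppliers, supply shifts: Qs = 4.5(P − 21) − 195.5.
New equilibrium: consumers pay £66, suppliers receive £45, Q = 7. (Wedge: Pb − Ps = 21.)
Revenue = t · Q = 21 · 7 = £147.

Tax revenue = £147.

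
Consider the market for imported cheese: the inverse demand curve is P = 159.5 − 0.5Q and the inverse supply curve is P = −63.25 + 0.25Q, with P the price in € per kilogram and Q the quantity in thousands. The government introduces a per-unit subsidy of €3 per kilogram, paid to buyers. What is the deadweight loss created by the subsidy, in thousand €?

Deadweight loss = €6 thousand.

Rewrite in direct form: Qd = 319 − 2P and Qs = 4P + 253.
Before the subsidy: set 319 − 2P = 4P + 253 → P* = €11, Q* = 297.
With a per-unit subsidy paid to buyers, each effectively pays P − 3, so demand becomes Qd = 319 − 2(P − 3).
Solving gives Q = 301 with buyers paying €9 and producers receiving €12 (the €3 wedge).
Quantity rises by |ΔQ| = |297 − 301| = 4.
DWL = ½ · t · |ΔQ| = ½ · 3 · 4 = €6.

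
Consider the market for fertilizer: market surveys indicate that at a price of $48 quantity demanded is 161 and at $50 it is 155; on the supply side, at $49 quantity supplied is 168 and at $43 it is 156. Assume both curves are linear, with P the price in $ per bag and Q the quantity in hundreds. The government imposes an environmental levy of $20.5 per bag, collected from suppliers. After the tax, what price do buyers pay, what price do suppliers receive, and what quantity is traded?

Buyers pay $55.2; suppliers receive $34.7; quantity = 139.4.

Demand slope: (155 − 161)/(50 − 48) = -3, so Qd = 305 − 3P.
Supply slope: (156 − 168)/(43 − 49) = 2, so Qs = 2P + 70.
Without the tax, 305 − 3P = 2P + 70 gives 5P = 235, so P* = $47 and Q* = 164.
With the tax collected from suppliers, supply shifts: Qs = 2(P − 20.5) + 70.
Solving gives Q = 139.4 with buyers paying $55.2 and suppliers receiving $34.7 (the $20.5 wedge).
The less price-elastic side of the market bears the larger share of a per-unit tax.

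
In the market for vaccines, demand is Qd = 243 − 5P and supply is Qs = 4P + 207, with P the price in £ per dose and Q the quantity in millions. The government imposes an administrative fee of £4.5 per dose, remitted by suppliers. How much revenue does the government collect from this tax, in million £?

Before the tax: set 243 − 5P = 4P + 207 → P* = £4, Q* = 223.
With the tax collected from suppliers, supply shifts: Qs = 4(P − 4.5) + 207.
New equilibrium: consumers pay £6, suppliers receive £1.5, Q = 213. (Wedge: Pb − Ps = 4.5.)
Revenue = t · Q = 4.5 · 213 = £958.5.

Tax revenue = £958.5 million.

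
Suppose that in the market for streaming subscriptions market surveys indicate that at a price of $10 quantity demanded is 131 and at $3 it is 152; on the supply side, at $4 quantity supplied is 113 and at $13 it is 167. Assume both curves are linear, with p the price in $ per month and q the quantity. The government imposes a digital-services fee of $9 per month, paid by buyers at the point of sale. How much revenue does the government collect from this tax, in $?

Demand slope: (152 − 131)/(3 − 10) = -3, so qd = 161 − 3p.
Supply slope: (167 − 113)/(13 − 4) = 6, so qs = 6p + 89.
Before the tax: set 161 − 3p = 6p + 89 → p* = $8, q* = 137.
With the tax collected from buyers, demand (in seller-price terms) shifts: qd = 161 − 3(p + 9).
Solving gives q = 119 with buyers paying $14 and producers receiving $5 (the $9 wedge).
Revenue = t · Q = 9 · 119 = $1071.

Tax revenue = $1071.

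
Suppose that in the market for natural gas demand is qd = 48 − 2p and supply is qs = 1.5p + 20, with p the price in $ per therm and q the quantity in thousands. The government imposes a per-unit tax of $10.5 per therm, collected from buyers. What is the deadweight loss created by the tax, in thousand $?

Without the tax, 48 − 2p = 1.5p + 20 gives 3.5p = 28, so p* = $8 and q* = 32.
With the tax collected from buyers, demand (in seller-price terms) shifts: qd = 48 − 2(p + 10.5).
New equilibrium: buyers pay $12.5, sellers receive $2, q = 23. (Wedge: pb − ps = 10.5.)
Quantity falls by |ΔQ| = |32 − 23| = 9.
DWL = ½ · t · |ΔQ| = ½ · 10.5 · 9 = $47.25.

Deadweight loss = $47.25 thousand.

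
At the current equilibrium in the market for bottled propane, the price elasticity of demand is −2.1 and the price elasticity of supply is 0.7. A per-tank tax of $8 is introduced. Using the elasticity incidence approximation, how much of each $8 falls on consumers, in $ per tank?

Incidence ratio: consumers' share ≈ εs / (εs + |εd|) = 0.7 / (0.7 + 2.1) = 0.25.
So consumers bear ≈ 0.25 × $8 = $2; sellers bear $6.

Consumers bear ≈ $2 per tank.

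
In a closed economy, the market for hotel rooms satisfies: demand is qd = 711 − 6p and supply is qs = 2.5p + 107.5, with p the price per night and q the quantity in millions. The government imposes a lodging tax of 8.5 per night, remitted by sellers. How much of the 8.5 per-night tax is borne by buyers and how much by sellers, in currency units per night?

Without the tax, 711 − 6p = 2.5p + 107.5 gives 8.5p = 603.5, so p* = 71 and q* = 285.
With the tax collected from sellers, supply shifts: qs = 2.5(p − 8.5) + 107.5.
New equilibrium: buyers pay 73.5, sellers receive 65, q = 270. (Wedge: pb − ps = 8.5.)
Burden on buyers: 2.5; on sellers: 6. (They sum to 8.5.)
The less price-elastic side of the market bears the larger share of a per-unit tax.

Buyers bear 2.5 per night; sellers bear 6 per night.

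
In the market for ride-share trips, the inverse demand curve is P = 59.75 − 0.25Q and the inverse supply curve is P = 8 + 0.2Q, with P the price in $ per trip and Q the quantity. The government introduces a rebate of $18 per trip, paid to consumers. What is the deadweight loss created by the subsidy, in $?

Rewrite in direct form: Qd = 239 − 4P and Qs = 5P − 40.
Without the subsidy, 239 − 4P = 5P − 40 gives 9P = 279, so P* = $31 and Q* = 115.
With a per-unit subsidy paid to consumers, each effectively pays P − 18, so demand becomes Qd = 239 − 4(P − 18).
Solving gives Q = 155 with consumers paying $21 and producers receiving $39 (the $18 wedge).
Quantity rises by |ΔQ| = |115 − 155| = 40.
DWL = ½ · t · |ΔQ| = ½ · 18 · 40 = $360.

Deadweight loss = $360.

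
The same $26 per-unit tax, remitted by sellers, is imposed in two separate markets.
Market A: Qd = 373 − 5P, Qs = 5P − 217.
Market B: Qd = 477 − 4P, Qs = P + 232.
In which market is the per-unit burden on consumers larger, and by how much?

Market A, by $7.8.

Market A: pre-tax P* = $59, Q* = 78; post-tax Q = 13; per-unit burden on consumers = $13.
Market B: pre-tax P* = $49, Q* = 281; post-tax Q = 260.2; per-unit burden on consumers = $5.2.
Difference: $13 vs $5.2 → market A is larger by $7.8.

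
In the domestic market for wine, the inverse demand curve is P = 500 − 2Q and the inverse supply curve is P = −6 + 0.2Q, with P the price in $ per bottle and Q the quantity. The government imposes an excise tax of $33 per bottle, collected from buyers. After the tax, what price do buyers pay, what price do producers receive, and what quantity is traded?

Inverting to Q(P) form: Qd = 250 − 0.5P; Qs = 5P + 30.
Before the tax: set 250 − 0.5P = 5P + 30 → P* = $40, Q* = 230.
With the tax collected from buyers, demand (in seller-price terms) shifts: Qd = 250 − 0.5(P + 33).
Solving gives Q = 215 with buyers paying $70 and producers receiving $37 (the $33 wedge).

Buyers pay $70; producers receive $37; quantity = 215.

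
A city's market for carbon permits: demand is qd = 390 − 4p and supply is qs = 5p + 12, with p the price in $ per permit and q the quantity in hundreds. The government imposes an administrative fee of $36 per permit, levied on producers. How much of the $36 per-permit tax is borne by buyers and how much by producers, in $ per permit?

Buyers bear $20 per permit; producers bear $16 per permit.

Without the tax, 390 − 4p = 5p + 12 gives 9p = 378, so p* = $42 and q* = 222.
With the tax collected from producers, supply shifts: qs = 5(p − 36) + 12.
New equilibrium: buyers pay $62, producers receive $26, q = 142. (Wedge: pb − ps = 36.)
Burden on buyers: $20; on producers: $16. (They sum to $36.)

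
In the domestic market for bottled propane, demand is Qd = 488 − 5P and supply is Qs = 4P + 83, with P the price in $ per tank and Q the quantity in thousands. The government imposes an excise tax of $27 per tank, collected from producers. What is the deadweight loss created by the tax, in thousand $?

Deadweight loss = $810 thousand.

Without the tax, 488 − 5P = 4P + 83 gives 9P = 405, so P* = $45 and Q* = 263.
With the tax collected from producers, supply shifts: Qs = 4(P − 27) + 83.
Solving gives Q = 203 with buyers paying $57 and producers receiving $30 (the $27 wedge).
Quantity falls by |ΔQ| = |263 − 203| = 60.
DWL = ½ · t · |ΔQ| = ½ · 27 · 60 = $810.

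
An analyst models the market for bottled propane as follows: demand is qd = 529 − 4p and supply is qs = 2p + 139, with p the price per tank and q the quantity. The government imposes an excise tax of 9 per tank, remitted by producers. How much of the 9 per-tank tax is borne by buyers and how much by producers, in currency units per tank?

Before the tax: set 529 − 4p = 2p + 139 → p* = 65, q* = 269.
With the tax collected from producers, supply shifts: qs = 2(p − 9) + 139.
New equilibrium: buyers pay 68, producers receive 59, q = 257. (Wedge: pb − ps = 9.)
Burden on buyers: 3; on producers: 6. (They sum to 9.)

Buyers bear 3 per tank; producers bear 6 per tank.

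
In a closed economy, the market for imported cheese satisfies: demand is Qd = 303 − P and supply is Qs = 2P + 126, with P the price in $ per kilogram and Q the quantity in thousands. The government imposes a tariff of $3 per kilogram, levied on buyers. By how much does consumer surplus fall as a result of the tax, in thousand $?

Consumer surplus falls by $486 thousand.

Without the tax, 303 − P = 2P + 126 gives 3P = 177, so P* = $59 and Q* = 244.
With the tax collected from buyers, demand (in seller-price terms) shifts: Qd = 303 − (P + 3).
Solving gives Q = 242 with buyers paying $61 and producers receiving $58 (the $3 wedge).
ΔCS is the trapezoid between Q = 242 and Q = 244 of height $2: ½ · (244 + 242) · 2 = $486.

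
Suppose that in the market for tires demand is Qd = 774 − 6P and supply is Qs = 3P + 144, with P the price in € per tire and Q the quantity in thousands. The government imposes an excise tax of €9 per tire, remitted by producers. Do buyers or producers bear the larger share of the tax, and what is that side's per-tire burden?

Producers bear the larger share: €6 per tire.

Without the tax, 774 − 6P = 3P + 144 gives 9P = 630, so P* = €70 and Q* = 354.
With the tax collected from producers, supply shifts: Qs = 3(P − 9) + 144.
Solving gives Q = 336 with buyers paying €73 and producers receiving €64 (the €9 wedge).
Per-tire burden: buyers €3, producers €6.
Producers take the larger share because supply is less price-elastic here (demand slope 6 vs supply slope 3).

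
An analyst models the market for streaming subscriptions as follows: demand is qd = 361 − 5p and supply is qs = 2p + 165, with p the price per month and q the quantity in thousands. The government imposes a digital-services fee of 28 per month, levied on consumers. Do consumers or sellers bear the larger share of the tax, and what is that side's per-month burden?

Sellers bear the larger share: 20 per month.

Without the tax, 361 − 5p = 2p + 165 gives 7p = 196, so p* = 28 and q* = 221.
With the tax collected from consumers, demand (in seller-price terms) shifts: qd = 361 − 5(p + 28).
New equilibrium: consumers pay 36, sellers receive 8, q = 181. (Wedge: pb − ps = 28.)
Per-month burden: consumers 8, sellers 20.
Sellers take the larger share because supply is less price-elastic here (demand slope 5 vs supply slope 2).
The less price-elastic side of the market bears the larger share of a per-unit tax.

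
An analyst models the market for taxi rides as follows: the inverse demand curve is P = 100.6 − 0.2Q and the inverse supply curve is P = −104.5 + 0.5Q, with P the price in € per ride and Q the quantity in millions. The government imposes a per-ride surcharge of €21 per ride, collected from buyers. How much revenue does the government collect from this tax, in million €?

Inverting to Q(P) form: Qd = 503 − 5P; Qs = 2P + 209.
Without the tax, 503 − 5P = 2P + 209 gives 7P = 294, so P* = €42 and Q* = 293.
With the tax collected from buyers, demand (in seller-price terms) shifts: Qd = 503 − 5(P + 21).
Solving gives Q = 263 with buyers paying €48 and producers receiving €27 (the €21 wedge).
Revenue = t · Q = 21 · 263 = €5523.

Tax revenue = €5523 million.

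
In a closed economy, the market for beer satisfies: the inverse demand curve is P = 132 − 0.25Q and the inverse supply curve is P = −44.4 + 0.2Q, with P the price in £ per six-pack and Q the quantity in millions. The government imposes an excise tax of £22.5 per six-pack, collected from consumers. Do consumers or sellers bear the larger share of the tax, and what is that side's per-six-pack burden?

Consumers bear the larger share: £12.5 per six-pack.

Inverting to Q(P) form: Qd = 528 − 4P; Qs = 5P + 222.
Before the tax: set 528 − 4P = 5P + 222 → P* = £34, Q* = 392.
With the tax collected from consumers, demand (in seller-price terms) shifts: Qd = 528 − 4(P + 22.5).
New equilibrium: consumers pay £46.5, sellers receive £24, Q = 342. (Wedge: Pb − Ps = 22.5.)
Per-six-pack burden: consumers £12.5, sellers £10.
Consumers take the larger share because demand is less price-elastic here (demand slope 4 vs supply slope 5).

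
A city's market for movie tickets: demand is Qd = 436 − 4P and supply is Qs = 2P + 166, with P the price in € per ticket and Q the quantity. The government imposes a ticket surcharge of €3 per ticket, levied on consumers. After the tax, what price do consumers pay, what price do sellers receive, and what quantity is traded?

Consumers pay €46; sellers receive €43; quantity = 252.

Before the tax: set 436 − 4P = 2P + 166 → P* = €45, Q* = 256.
With the tax collected from consumers, demand (in seller-price terms) shifts: Qd = 436 − 4(P + 3).
New equilibrium: consumers pay €46, sellers receive €43, Q = 252. (Wedge: Pb − Ps = 3.)
The less price-elastic side of the market bears the larger share of a per-unit tax.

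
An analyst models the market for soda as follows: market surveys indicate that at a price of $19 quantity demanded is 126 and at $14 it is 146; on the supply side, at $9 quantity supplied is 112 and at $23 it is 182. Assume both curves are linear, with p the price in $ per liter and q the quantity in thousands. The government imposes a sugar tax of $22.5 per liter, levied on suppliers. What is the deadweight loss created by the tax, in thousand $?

Demand slope: (146 − 126)/(14 − 19) = -4, so qd = 202 − 4p.
Supply slope: (182 − 112)/(23 − 9) = 5, so qs = 5p + 67.
Without the tax, 202 − 4p = 5p + 67 gives 9p = 135, so p* = $15 and q* = 142.
With the tax collected from suppliers, supply shifts: qs = 5(p − 22.5) + 67.
New equilibrium: buyers pay $27.5, suppliers receive $5, q = 92. (Wedge: pb − ps = 22.5.)
Quantity falls by |ΔQ| = |142 − 92| = 50.
DWL = ½ · t · |ΔQ| = ½ · 22.5 · 50 = $562.5.

Deadweight loss = $562.5 thousand.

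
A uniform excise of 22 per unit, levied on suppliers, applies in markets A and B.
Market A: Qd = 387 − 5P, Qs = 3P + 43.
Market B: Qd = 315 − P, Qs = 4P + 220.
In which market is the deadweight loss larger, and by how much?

Market A: pre-tax P* = 43, Q* = 172; post-tax Q = 130.75; deadweight loss = 453.75.
Market B: pre-tax P* = 19, Q* = 296; post-tax Q = 278.4; deadweight loss = 193.6.
Difference: 453.75 vs 193.6 → market A is larger by 260.15.

Market A, by 260.15.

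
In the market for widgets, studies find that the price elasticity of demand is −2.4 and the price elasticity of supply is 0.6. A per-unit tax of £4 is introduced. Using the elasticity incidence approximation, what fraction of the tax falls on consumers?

Consumers' share ≈ 0.2.

Incidence ratio: consumers' share ≈ εs / (εs + |εd|) = 0.6 / (0.6 + 2.4) = 0.2.
Supply is the less elastic side, so consumers bear the smaller share.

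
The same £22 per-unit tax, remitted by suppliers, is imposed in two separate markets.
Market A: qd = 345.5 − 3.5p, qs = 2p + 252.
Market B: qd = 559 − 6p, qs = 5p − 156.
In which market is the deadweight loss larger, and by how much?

Market B, by £352.

Market A: pre-tax p* = £17, q* = 286; post-tax q = 258; deadweight loss = £308.
Market B: pre-tax p* = £65, q* = 169; post-tax q = 109; deadweight loss = £660.
Difference: £308 vs £660 → market B is larger by £352.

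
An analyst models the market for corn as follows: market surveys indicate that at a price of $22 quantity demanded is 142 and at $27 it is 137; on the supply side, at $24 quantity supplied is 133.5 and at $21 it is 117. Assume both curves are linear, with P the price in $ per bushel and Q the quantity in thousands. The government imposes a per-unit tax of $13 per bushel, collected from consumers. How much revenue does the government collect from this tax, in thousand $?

Tax revenue = $1664 thousand.

Demand slope: (137 − 142)/(27 − 22) = -1, so Qd = 164 − P.
Supply slope: (117 − 133.5)/(21 − 24) = 5.5, so Qs = 5.5P + 1.5.
Before the tax: set 164 − P = 5.5P + 1.5 → P* = $25, Q* = 139.
With the tax collected from consumers, demand (in seller-price terms) shifts: Qd = 164 − (P + 13).
New equilibrium: consumers pay $36, producers receive $23, Q = 128. (Wedge: Pb − Ps = 13.)
Revenue = t · Q = 13 · 128 = $1664.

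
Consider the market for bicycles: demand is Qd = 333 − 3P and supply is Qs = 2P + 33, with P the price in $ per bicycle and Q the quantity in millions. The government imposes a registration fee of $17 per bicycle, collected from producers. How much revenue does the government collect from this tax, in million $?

Before the tax: set 333 − 3P = 2P + 33 → P* = $60, Q* = 153.
With the tax collected from producers, supply shifts: Qs = 2(P − 17) + 33.
New equilibrium: buyers pay $66.8, producers receive $49.8, Q = 132.6. (Wedge: Pb − Ps = 17.)
Revenue = t · Q = 17 · 132.6 = $2254.2.

Tax revenue = $2254.2 million.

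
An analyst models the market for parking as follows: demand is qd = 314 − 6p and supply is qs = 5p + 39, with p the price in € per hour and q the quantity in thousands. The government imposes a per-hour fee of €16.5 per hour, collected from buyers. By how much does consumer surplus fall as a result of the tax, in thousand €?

Consumer surplus falls by €1061.25 thousand.

Before the tax: set 314 − 6p = 5p + 39 → p* = €25, q* = 164.
With the tax collected from buyers, demand (in seller-price terms) shifts: qd = 314 − 6(p + 16.5).
New equilibrium: buyers pay €32.5, suppliers receive €16, q = 119. (Wedge: pb − ps = 16.5.)
ΔCS is the trapezoid between Q = 119 and Q = 164 of height €7.5: ½ · (164 + 119) · 7.5 = €1061.25.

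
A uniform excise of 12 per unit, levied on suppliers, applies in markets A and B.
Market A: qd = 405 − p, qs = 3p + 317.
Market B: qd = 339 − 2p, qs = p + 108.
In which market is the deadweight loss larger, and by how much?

Market A, by 6.

Market A: pre-tax p* = 22, q* = 383; post-tax q = 374; deadweight loss = 54.
Market B: pre-tax p* = 77, q* = 185; post-tax q = 177; deadweight loss = 48.
Difference: 54 vs 48 → market A is larger by 6.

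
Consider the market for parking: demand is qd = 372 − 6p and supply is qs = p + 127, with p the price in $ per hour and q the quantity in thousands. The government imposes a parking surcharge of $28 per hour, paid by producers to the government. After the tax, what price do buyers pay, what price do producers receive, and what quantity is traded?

Before the tax: set 372 − 6p = p + 127 → p* = $35, q* = 162.
With the tax collected from producers, supply shifts: qs = (p − 28) + 127.
New equilibrium: buyers pay $39, producers receive $11, q = 138. (Wedge: pb − ps = 28.)
The less price-elastic side of the market bears the larger share of a per-unit tax.

Buyers pay $39; producers receive $11; quantity = 138.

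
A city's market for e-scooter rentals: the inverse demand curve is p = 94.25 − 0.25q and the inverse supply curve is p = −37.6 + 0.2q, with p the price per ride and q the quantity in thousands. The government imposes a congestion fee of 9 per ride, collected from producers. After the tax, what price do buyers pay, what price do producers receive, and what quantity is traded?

Inverting to q(p) form: qd = 377 − 4p; qs = 5p + 188.
Before the tax: set 377 − 4p = 5p + 188 → p* = 21, q* = 293.
With the tax collected from producers, supply shifts: qs = 5(p − 9) + 188.
New equilibrium: buyers pay 26, producers receive 17, q = 273. (Wedge: pb − ps = 9.)

Buyers pay 26; producers receive 17; quantity = 273.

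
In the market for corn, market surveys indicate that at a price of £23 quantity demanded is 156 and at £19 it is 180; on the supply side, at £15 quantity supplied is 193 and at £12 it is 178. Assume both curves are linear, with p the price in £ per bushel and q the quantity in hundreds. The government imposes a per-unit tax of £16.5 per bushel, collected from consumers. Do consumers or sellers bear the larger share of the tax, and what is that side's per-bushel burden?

Demand slope: (180 − 156)/(19 − 23) = -6, so qd = 294 − 6p.
Supply slope: (178 − 193)/(12 − 15) = 5, so qs = 5p + 118.
Without the tax, 294 − 6p = 5p + 118 gives 11p = 176, so p* = £16 and q* = 198.
With the tax collected from consumers, demand (in seller-price terms) shifts: qd = 294 − 6(p + 16.5).
Solving gives q = 153 with consumers paying £23.5 and sellers receiving £7 (the £16.5 wedge).
Per-bushel burden: consumers £7.5, sellers £9.
Sellers take the larger share because supply is less price-elastic here (demand slope 6 vs supply slope 5).
The less price-elastic side of the market bears the larger share of a per-unit tax.

Sellers bear the larger share: £9 per bushel.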